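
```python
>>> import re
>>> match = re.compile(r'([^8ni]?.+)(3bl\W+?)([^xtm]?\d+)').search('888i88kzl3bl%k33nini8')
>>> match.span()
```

This matches optionally any character except [8ni], then one or more of any character (captured); then the literal '3bl', then one or more of a non-word character (lazy) (captured); then optionally any character except [xtm], then one or more of a digit (captured).
`re.search` scans for the first position where the pattern succeeds.
The match spans [0:16] → '888i88kzl3bl%k33'.
Captured: group 1 = '888i88kzl', group 2 = '3bl%', group 3 = 'k33'.

(0, 16)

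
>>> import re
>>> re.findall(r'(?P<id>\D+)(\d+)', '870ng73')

[('ng', '73')]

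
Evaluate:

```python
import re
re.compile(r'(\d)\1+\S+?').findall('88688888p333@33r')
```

['8', '8', '3', '3']

After group 1 captures some text, `\1` only succeeds where that same text appears again.
Scanning left to right: at [0:3] match '886', group 1 = '8'; at [3:9] match '88888p', group 1 = '8'; at [9:13] match '333@', group 1 = '3'; at [13:16] match '33r', group 1 = '3'.
One capturing group, so `findall` returns just the captured substring from each match — 4 in all.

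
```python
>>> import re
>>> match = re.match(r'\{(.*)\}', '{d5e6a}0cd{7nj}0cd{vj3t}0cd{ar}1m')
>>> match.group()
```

'{d5e6a}0cd{7nj}0cd{vj3t}0cd{ar}'

`re.match` won't scan ahead — the pattern has to work from the very first character.
The match spans [0:31] → '{d5e6a}0cd{7nj}0cd{vj3t}0cd{ar}'.
Captured: group 1 = 'd5e6a}0cd{7nj}0cd{vj3t}0cd{ar'.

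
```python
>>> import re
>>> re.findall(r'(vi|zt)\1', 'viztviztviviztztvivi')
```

`\1` has to match the exact text group 1 already captured.
Scanning left to right: at [8:12] match 'vivi', group 1 = 'vi'; at [12:16] match 'ztzt', group 1 = 'zt'; at [16:20] match 'vivi', group 1 = 'vi'.
One capturing group, so `findall` returns just the captured substring from each match — 3 in all.

['vi', 'zt', 'vi']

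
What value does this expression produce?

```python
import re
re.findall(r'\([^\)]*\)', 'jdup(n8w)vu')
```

Matches: at [4:9] → '(n8w)'.
Since nothing is captured, `findall` lists the 1 matched substring directly.

['(n8w)']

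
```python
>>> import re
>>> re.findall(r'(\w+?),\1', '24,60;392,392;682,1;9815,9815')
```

['392', '9815']

After group 1 captures some text, `\1` only succeeds where that same text appears again.
Scanning left to right: at [6:13] match '392,392', group 1 = '392'; at [20:29] match '9815,9815', group 1 = '9815'.
With a single group, `findall` returns only what that group captured — 2 items.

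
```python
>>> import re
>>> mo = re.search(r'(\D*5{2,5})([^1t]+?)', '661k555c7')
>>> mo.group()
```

'k555c'

The pattern matches zero or more of a non-digit, then 2 to 5 of a literal '5' (captured); then one or more of any character except [1t] (lazy) (captured).
With the lazy modifier that quantifier settles for the fewest repetitions that let the rest of the pattern succeed (the atoms after it are unaffected and can still be greedy).
`re.search` scans for the first position where the pattern succeeds.
The match spans [3:8] → 'k555c'.
Captured: group 1 = 'k555', group 2 = 'c'.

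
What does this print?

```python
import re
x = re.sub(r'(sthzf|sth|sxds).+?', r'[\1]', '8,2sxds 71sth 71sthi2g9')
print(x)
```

`\1` in the replacement pulls in group 1's text for each match.

8,2[sxds]71[sth]71[sth]2g9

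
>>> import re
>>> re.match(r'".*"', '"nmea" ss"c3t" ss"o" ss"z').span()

With `match`, the pattern is implicitly anchored at the beginning.
The match spans [0:24] → '"nmea" ss"c3t" ss"o" ss"'.

(0, 24)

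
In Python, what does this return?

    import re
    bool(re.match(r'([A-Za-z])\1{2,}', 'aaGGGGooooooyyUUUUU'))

The backreference `\1` re-matches whatever the first group consumed, character for character.
`re.match` only tries the pattern at the start of the string.
Here the string doesn't start with a match, so the call returns None, and `bool(None)` is False.

False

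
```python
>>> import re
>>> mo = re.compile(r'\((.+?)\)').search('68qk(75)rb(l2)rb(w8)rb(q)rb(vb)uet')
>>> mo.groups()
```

`re.search` scans for the first position where the pattern succeeds.
The match spans [4:8] → '(75)'.
Captured: group 1 = '75'.

('75',)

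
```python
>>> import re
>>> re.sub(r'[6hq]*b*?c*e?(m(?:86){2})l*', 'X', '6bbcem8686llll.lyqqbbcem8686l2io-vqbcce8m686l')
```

'X.lyX2io-vqbcce8m686l'

Pattern: zero or more of one of [6hq]; then zero or more of the literal 'b' (lazy), then zero or more of the literal 'c', then optionally the literal 'e'; then the literal 'm', then the literal '86' repeated 2 times (captured); then zero or more of a literal 'l'.
Every occurrence is swapped for 'X'.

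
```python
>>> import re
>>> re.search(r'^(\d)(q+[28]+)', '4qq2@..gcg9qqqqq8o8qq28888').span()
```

(0, 4)

This matches anchored at the start of the string; then a digit (captured); then one or more of the literal 'q', then one or more of one of [28] (captured).
`re.search` tries every starting position until one works.
The match spans [0:4] → '4qq2'.
Captured: group 1 = '4', group 2 = 'qq2'.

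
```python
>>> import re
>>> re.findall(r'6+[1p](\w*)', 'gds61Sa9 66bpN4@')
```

This matches one or more of a literal '6', then one of [1p]; then zero or more of a word character (captured).
Because there's exactly one group, `findall` drops the full match and keeps group 1 from the one hit.

['Sa9']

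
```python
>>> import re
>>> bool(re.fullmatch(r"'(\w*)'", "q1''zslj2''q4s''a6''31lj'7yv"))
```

False

`re.fullmatch` is like wrapping the pattern in `^…$` (in single-line mode).
Here the pattern can't cover the whole string, so the call returns None, and `bool(None)` is False.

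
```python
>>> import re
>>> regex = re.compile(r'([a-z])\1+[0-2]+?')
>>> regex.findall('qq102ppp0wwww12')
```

['q', 'p', 'w']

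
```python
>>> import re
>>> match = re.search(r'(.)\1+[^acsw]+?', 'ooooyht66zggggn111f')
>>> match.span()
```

(0, 5)

A backreference is literal: `\1` must see the identical characters the first group matched.
`re.search` tries every starting position until one works.
The match spans [0:5] → 'ooooy'.
Captured: group 1 = 'o'.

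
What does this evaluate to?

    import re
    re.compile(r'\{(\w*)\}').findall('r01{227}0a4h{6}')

Because there's exactly one group, `findall` drops the full match and keeps group 1 from each hit.

['227', '6']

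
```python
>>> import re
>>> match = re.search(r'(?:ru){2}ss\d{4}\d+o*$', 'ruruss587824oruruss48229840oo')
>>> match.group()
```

'ruruss48229840oo'

The pattern matches the literal 'ru' repeated 2 times, then the literal 'ss', then exactly 4 of a digit; then one or more of a digit, then zero or more of a literal 'o'; then anchored at the end.
`re.search` scans for the first position where the pattern succeeds.
The match spans [13:29] → 'ruruss48229840oo'.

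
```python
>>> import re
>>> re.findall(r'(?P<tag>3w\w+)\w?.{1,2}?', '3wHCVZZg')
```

Pattern: the literal '3w', then one or more of a word character (captured as 'tag'); then optionally a word character, then 1 to 2 of any character (lazy).
One capturing group, so `findall` returns just the captured substring from the one match — 1 in all.

['3wHCVZZ']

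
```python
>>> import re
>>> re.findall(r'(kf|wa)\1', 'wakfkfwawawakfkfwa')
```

The backreference `\1` re-matches whatever the first group consumed, character for character.
Scanning left to right: at [2:6] match 'kfkf', group 1 = 'kf'; at [6:10] match 'wawa', group 1 = 'wa'; at [12:16] match 'kfkf', group 1 = 'kf'.
Because there's exactly one group, `findall` drops the full match and keeps group 1 from each hit.

['kf', 'wa', 'kf']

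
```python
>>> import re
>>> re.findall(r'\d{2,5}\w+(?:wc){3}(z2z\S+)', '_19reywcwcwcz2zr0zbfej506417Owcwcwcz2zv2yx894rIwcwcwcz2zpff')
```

Pattern: 2 to 5 of a digit, then one or more of a word character, then the literal 'wc' repeated 3 times; then the literal 'z2z', then one or more of a non-whitespace character (captured).
`findall` collects group 1 from the one match (1 total).

['z2zpff']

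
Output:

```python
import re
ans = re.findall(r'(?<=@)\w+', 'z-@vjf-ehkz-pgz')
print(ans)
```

['vjf']

The `(?=…)`/`(?<=…)` assertion just peeks at neighbouring text; it doesn't advance the match position.
No capturing groups, so `findall` returns the 1 full match string.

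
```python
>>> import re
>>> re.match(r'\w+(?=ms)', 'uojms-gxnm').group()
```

'uoj'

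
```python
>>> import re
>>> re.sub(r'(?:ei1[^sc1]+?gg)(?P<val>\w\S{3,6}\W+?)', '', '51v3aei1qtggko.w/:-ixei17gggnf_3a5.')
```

'51v3aix'

The pattern matches the literal 'ei1', then one or more of any character except [sc1] (lazy), then the literal 'gg' (non-capturing group); then a word character, then 3 to 6 of a non-whitespace character, then one or more of a non-word character (lazy) (captured as 'val').
Matches: at [5:19] → 'ei1qtggko.w/:-'; at [21:35] → 'ei17gggnf_3a5.'.
Each match is replaced by ''.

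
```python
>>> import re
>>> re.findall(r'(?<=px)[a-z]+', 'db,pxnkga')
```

Because the assertion is zero-width, the text it checks is not consumed and won't appear in the result.
Scanning left to right: at [5:9] → 'nkga'.
With no groups in the pattern, `findall` gives back each whole match — 1 here.

['nkga']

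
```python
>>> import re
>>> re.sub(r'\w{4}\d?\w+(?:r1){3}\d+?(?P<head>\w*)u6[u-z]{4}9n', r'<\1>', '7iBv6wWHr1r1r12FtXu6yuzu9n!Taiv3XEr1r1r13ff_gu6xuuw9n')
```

'<FtX>!<ff_g>'

`\1` in the replacement pulls in group 1's text for each match.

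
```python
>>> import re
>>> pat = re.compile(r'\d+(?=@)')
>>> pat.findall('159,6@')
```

['6']

The `(?=…)`/`(?<=…)` assertion just peeks at neighbouring text; it doesn't advance the match position.
No capturing groups, so `findall` returns the 1 full match string.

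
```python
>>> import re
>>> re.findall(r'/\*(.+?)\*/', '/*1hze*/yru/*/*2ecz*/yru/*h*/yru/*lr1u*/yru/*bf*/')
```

A `+?`/`*?`/`{m,n}?` starts at its minimum and grows only as far as needed for what follows to match.
One capturing group, so `findall` returns just the captured substring from each match — 5 in all.

['1hze', '/*2ecz', 'h', 'lr1u', 'bf']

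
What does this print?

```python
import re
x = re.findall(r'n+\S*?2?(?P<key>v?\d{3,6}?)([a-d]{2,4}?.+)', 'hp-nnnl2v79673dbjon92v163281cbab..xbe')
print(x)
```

[('v79673', 'dbjon92v163281cbab..xbe')]

This matches one or more of the literal 'n', then zero or more of a non-whitespace character (lazy), then optionally a literal '2'; then optionally a literal 'v', then 3 to 6 of a digit (lazy) (captured as 'key'); then 2 to 4 of a character in [a-d] (lazy), then one or more of any character (captured).
The `?` after the quantifier makes it lazy — it takes as little as possible before letting the rest of the pattern try.
Matches: at [3:37] match 'nnnl2v79673dbjon92v163281cbab..xbe', groups = ('v79673', 'dbjon92v163281cbab..xbe').
Multiple groups make `findall` return tuples — one 2-tuple for the one match.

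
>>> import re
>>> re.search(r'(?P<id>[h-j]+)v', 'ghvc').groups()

('h',)

This matches one or more of a character in [h-j] (captured as 'id'); then a literal 'v'.
`search` walks the string left to right and returns the first match it finds.
The match spans [1:3] → 'hv'.
Captured: group 1 = 'h'.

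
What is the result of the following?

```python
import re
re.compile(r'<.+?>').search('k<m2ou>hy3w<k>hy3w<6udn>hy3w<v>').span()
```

(1, 7)

Unlike `match`, `search` isn't anchored — it looks for the pattern anywhere in the string.
The match spans [1:7] → '<m2ou>'.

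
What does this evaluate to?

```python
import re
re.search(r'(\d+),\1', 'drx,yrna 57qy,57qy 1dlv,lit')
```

A backreference is literal: `\1` must see the identical characters the first group matched.
`re.search` tries every starting position until one works.
Here no position works, so the call returns None.

None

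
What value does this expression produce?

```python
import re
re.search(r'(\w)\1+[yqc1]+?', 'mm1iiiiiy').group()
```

'mm1'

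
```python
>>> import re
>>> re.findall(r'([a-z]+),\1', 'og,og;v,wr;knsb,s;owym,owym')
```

A backreference is literal: `\1` must see the identical characters the first group matched.
Scanning left to right: at [0:5] match 'og,og', group 1 = 'og'; at [18:27] match 'owym,owym', group 1 = 'owym'.
`findall` collects group 1 from each match (2 total).

['og', 'owym']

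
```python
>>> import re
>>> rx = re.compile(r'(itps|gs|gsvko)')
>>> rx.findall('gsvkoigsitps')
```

['gs', 'gs', 'itps']

Branches in `(...|...)` are attempted left-to-right; the first branch that allows the whole pattern to succeed is taken.
Matches: at [0:2] match 'gs', group 1 = 'gs'; at [6:8] match 'gs', group 1 = 'gs'; at [8:12] match 'itps', group 1 = 'itps'.
`findall` collects group 1 from each match (3 total).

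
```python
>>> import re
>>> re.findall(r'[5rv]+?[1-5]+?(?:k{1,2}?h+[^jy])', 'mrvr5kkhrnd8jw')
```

Pattern: one or more of one of [5rv] (lazy), then one or more of a character in [1-5] (lazy); then 1 to 2 of a literal 'k' (lazy), then one or more of a literal 'h', then any character except [jy] (non-capturing group).
Walking the string: at [1:9] → 'rvr5kkhr'.
Since nothing is captured, `findall` lists the 1 matched substring directly.

['rvr5kkhr']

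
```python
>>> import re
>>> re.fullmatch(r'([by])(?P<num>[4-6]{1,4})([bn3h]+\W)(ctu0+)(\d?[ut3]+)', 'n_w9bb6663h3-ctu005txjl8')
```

None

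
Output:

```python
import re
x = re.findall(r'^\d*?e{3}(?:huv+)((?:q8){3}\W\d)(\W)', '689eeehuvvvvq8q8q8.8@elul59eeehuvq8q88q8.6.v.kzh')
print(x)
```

This matches anchored at the start of the string; then zero or more of a digit (lazy), then exactly 3 of a literal 'e'; then the literal 'hu', then one or more of a literal 'v' (non-capturing group); then the literal 'q8' repeated 3 times, then a non-word character, then a digit (captured); then a non-word character (captured).
Multiple groups make `findall` return tuples — one 2-tuple for the one match.

[('q8q8q8.8', '@')]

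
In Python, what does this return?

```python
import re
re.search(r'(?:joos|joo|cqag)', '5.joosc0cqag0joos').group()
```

`|` is ordered: at each position the engine commits to the first alternative that works.
The match spans [2:6] → 'joos'.

'joos'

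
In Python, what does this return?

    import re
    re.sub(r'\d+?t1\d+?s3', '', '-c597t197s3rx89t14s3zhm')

'-crxzhm'

The pattern matches one or more of a digit (lazy); then a literal 't'; then the literal '1', then one or more of a digit (lazy), then the literal 's3'.
Matches: at [2:11] → '597t197s3'; at [13:20] → '89t14s3'.
Every occurrence is swapped for ''.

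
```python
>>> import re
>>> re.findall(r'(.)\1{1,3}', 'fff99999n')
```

After group 1 captures some text, `\1` only succeeds where that same text appears again.
Scanning left to right: at [0:3] match 'fff', group 1 = 'f'; at [3:7] match '9999', group 1 = '9'.
With a single group, `findall` returns only what that group captured — 2 items.

['f', '9']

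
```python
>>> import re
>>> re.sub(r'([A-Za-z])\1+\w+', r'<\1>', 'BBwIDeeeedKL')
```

'<B>'

The backreference `\1` re-matches whatever the first group consumed, character for character.
Each match is replaced using the text its own group 1 captured.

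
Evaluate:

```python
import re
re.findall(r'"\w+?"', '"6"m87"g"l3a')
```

['"6"', '"g"']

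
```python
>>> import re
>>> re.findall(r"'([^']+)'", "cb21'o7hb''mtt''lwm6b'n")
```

Walking the string: at [4:10] match "'o7hb'", group 1 = 'o7hb'; at [10:15] match "'mtt'", group 1 = 'mtt'; at [15:22] match "'lwm6b'", group 1 = 'lwm6b'.
One capturing group, so `findall` returns just the captured substring from each match — 3 in all.

['o7hb', 'mtt', 'lwm6b']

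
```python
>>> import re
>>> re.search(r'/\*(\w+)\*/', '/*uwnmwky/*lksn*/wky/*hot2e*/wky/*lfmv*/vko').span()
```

`search` walks the string left to right and returns the first match it finds.
The match spans [9:17] → '/*lksn*/'.
Captured: group 1 = 'lksn'.

(9, 17)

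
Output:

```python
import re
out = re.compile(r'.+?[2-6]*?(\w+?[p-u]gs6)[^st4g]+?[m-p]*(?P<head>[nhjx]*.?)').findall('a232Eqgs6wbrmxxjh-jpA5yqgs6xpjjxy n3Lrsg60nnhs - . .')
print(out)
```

[('232Eqgs6', 'b'), ('jpA5yqgs6', 'jjxy')]

Pattern: one or more of any character (lazy), then zero or more of a character in [2-6] (lazy); then one or more of a word character (lazy), then a character in [p-u], then the literal 'gs6' (captured); then one or more of any character except [st4g] (lazy), then zero or more of a character in [m-p]; then zero or more of one of [nhjx], then optionally any character (captured as 'head').
A `+?`/`*?`/`{m,n}?` starts at its minimum and grows only as far as needed for what follows to match.
Matches: at [0:11] match 'a232Eqgs6wb', groups = ('232Eqgs6', 'b'); at [11:33] match 'rmxxjh-jpA5yqgs6xpjjxy', groups = ('jpA5yqgs6', 'jjxy').
2 groups means each result is a tuple of 2 captured strings — 2 here.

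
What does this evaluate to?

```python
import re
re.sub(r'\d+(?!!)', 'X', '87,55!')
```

'X,X5!'

Because the assertion is negative and zero-width, positions next to the forbidden text are skipped.
Each match is replaced by 'X'.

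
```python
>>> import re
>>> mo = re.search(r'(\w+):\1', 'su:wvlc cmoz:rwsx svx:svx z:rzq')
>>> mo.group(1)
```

'svx'

The match spans [18:25] → 'svx:svx'.
Captured: group 1 = 'svx'.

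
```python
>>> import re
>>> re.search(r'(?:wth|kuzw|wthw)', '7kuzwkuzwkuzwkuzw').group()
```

'kuzw'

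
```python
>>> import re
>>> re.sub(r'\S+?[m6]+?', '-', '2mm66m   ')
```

'---   '

The pattern matches one or more of a non-whitespace character (lazy); then one or more of one of [m6] (lazy).
Matches: at [0:2] → '2m'; at [2:4] → 'm6'; at [4:6] → '6m'.
Each match is replaced by '-'.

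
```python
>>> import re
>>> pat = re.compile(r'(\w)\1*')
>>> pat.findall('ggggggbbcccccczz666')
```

['g', 'b', 'c', 'z', '6']

`\1` has to match the exact text group 1 already captured.
Matches: at [0:6] match 'gggggg', group 1 = 'g'; at [6:8] match 'bb', group 1 = 'b'; at [8:14] match 'cccccc', group 1 = 'c'; at [14:16] match 'zz', group 1 = 'z'; at [16:19] match '666', group 1 = '6'.
Because there's exactly one group, `findall` drops the full match and keeps group 1 from each hit.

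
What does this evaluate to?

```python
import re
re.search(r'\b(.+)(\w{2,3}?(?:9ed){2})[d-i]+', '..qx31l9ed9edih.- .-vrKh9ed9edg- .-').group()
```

The pattern matches a word boundary (`\b`, zero-width); then one or more of any character (captured); then 2 to 3 of a word character (lazy), then the literal '9ed' repeated 2 times (captured); then one or more of a character in [d-i].
The match spans [2:31] → 'qx31l9ed9edih.- .-vrKh9ed9edg'.

'qx31l9ed9edih.- .-vrKh9ed9edg'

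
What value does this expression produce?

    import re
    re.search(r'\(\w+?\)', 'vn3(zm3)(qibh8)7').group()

'(zm3)'

`re.search` tries every starting position until one works.
The match spans [3:8] → '(zm3)'.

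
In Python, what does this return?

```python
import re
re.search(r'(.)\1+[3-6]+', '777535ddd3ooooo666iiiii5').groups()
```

('7',)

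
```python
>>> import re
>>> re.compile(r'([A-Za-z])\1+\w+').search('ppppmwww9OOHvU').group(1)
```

'p'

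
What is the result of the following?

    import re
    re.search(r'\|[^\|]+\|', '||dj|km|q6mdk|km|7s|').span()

(1, 5)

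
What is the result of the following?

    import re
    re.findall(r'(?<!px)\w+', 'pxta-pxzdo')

The negative lookaround is zero-width — it rules out positions where the adjacent text would match, without consuming anything.
Matches: at [0:4] → 'pxta'; at [5:10] → 'pxzdo'.
No capturing groups, so `findall` returns the 2 full match strings.

['pxta', 'pxzdo']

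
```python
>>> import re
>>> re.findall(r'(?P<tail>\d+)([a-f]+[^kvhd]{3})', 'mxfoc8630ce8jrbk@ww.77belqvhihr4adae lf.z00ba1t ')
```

This matches one or more of a digit (captured as 'tail'); then one or more of a character in [a-f], then exactly 3 of any character except [kvhd] (captured).
Walking the string: at [5:14] match '8630ce8jr', groups = ('8630', 'ce8jr'); at [20:26] match '77belq', groups = ('77', 'belq'); at [31:39] match '4adae lf', groups = ('4', 'adae lf'); at [41:48] match '00ba1t ', groups = ('00', 'ba1t ').
Multiple groups make `findall` return tuples — one 2-tuple for each match.

[('8630', 'ce8jr'), ('77', 'belq'), ('4', 'adae lf'), ('00', 'ba1t ')]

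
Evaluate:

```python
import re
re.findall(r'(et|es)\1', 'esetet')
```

A backreference is literal: `\1` must see the identical characters the first group matched.
One capturing group, so `findall` returns just the captured substring from the one match — 1 in all.

['et']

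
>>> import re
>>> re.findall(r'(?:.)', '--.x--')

['-', '-', '.', 'x', '-', '-']

Pattern: any character (non-capturing group).
Matches: at [0:1] → '-'; at [1:2] → '-'; at [2:3] → '.'; at [3:4] → 'x'; at [4:5] → '-'; ….
`findall` yields the raw match text (6 of them) because the pattern has no groups.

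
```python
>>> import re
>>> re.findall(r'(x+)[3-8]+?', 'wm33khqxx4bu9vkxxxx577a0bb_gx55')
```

['xx', 'xxxx', 'x']

With a single group, `findall` returns only what that group captured — 3 items.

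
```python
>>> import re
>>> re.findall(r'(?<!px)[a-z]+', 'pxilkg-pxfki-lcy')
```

['pxilkg', 'pxfki', 'lcy']

A negative assertion filters positions out without eating any characters.
No capturing groups, so `findall` returns the 3 full match strings.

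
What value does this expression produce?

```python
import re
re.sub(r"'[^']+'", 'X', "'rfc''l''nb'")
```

'XXX'

Every occurrence is swapped for 'X'.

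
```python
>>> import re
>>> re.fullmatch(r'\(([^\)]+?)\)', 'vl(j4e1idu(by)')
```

`fullmatch` succeeds only if the pattern covers the string from start to end.
Here the pattern can't cover the whole string, so the call returns None.

None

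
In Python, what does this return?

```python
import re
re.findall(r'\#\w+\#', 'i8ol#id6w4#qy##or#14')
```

`findall` yields the raw match text (2 of them) because the pattern has no groups.

['#id6w4#', '#or#']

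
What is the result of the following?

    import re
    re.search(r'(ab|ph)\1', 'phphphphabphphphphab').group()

'phph'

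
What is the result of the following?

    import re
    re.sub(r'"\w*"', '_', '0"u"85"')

Matches: at [1:4] → '"u"'.
Each match is replaced by '_'.

'0_85"'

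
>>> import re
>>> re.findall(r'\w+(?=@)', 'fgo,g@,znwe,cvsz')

Because the assertion is zero-width, the text it checks is not consumed and won't appear in the result.
Matches: at [4:5] → 'g'.
`findall` yields the raw match text (1 of them) because the pattern has no groups.

['g']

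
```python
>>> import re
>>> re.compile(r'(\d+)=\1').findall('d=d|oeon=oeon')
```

[]

Because there's exactly one group, `findall` drops the full match and keeps group 1 from each hit.
Nothing in the string satisfies the pattern, so the list is empty.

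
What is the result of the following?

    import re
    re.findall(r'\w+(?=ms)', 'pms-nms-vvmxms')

['p', 'n', 'vvmx']

Lookahead/lookbehind check context without consuming it, so the matched span excludes the asserted characters.
`findall` yields the raw match text (3 of them) because the pattern has no groups.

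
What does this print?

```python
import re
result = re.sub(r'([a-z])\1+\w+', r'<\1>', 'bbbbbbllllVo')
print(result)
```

`\1` is not a pattern — it's the concrete string captured by group 1, re-applied verbatim.
Matches: at [0:12] → 'bbbbbbllllVo'.
Each match is replaced using the text its own group 1 captured.

<b>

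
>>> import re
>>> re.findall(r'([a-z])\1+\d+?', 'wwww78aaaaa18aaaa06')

['w', 'a', 'a']

After group 1 captures some text, `\1` only succeeds where that same text appears again.
`findall` collects group 1 from each match (3 total).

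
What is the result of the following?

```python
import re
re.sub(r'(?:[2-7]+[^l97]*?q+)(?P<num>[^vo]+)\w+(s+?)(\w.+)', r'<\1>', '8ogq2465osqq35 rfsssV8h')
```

'8ogq<35 rfs>'

Pattern: one or more of a character in [2-7], then zero or more of any character except [l97] (lazy), then one or more of the literal 'q' (non-capturing group); then one or more of any character except [vo] (captured as 'num'); then one or more of a word character; then one or more of a literal 's' (lazy) (captured); then a word character, then one or more of any character (captured).
The replacement refers to a captured group, so each match is rewritten using its own captured text.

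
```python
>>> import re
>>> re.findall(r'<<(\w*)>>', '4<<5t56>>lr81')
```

['5t56']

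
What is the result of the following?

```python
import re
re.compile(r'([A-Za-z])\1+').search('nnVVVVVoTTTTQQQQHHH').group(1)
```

'n'

A backreference is literal: `\1` must see the identical characters the first group matched.
`re.search` tries every starting position until one works.
The match spans [0:2] → 'nn'.
Captured: group 1 = 'n'.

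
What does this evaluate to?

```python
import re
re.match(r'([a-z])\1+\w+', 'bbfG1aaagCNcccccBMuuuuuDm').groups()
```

('b',)

`\1` has to match the exact text group 1 already captured.
`match` is anchored at position 0; if the pattern doesn't fit there, it returns None.
The match spans [0:25] → 'bbfG1aaagCNcccccBMuuuuuDm'.
Captured: group 1 = 'b'.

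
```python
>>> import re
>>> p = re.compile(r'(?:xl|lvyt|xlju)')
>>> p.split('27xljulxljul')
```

The regex engine tests alternatives in the order written; an earlier branch that matches wins even if a later one would match more.
Matches to split on: at [2:4] → 'xl'; at [7:9] → 'xl'.
Splitting on the pattern gives 3 pieces.

['27', 'jul', 'jul']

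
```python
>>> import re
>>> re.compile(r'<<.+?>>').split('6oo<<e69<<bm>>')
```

Matches to split on: at [3:14] → '<<e69<<bm>>'.
The string is cut at each match, leaving 2 pieces.

['6oo', '']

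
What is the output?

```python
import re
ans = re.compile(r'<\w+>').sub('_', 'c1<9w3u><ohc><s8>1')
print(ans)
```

c1___1

`sub` substitutes '_' at each match site.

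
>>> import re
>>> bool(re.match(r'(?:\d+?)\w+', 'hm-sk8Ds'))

Pattern: one or more of a digit (lazy) (non-capturing group); then one or more of a word character.
`re.match` won't scan ahead — the pattern has to work from the very first character.
Here the pattern fails at index 0, so the call returns None, and `bool(None)` is False.

False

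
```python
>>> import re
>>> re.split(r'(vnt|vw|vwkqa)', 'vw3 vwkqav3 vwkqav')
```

['', 'vw', '3 ', 'vw', 'kqav3 ', 'vw', 'kqav']

`|` is ordered: at each position the engine commits to the first alternative that works.
`re.split` interleaves the captured-group text with the surrounding fragments.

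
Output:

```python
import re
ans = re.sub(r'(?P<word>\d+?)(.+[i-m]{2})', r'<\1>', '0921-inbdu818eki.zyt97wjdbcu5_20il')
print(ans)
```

<0>

A non-greedy quantifier consumes as few characters as it can — just enough that the remainder of the pattern still matches from where it stops; whatever follows it matches normally.
`\1` in the replacement pulls in group 1's text for each match.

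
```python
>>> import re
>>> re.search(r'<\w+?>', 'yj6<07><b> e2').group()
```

'<07>'

`re.search` tries every starting position until one works.
The match spans [3:7] → '<07>'.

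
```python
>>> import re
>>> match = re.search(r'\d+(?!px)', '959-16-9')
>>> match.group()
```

The negative lookahead/lookbehind blocks any match where the forbidden context is present.
The match spans [0:3] → '959'.

'959'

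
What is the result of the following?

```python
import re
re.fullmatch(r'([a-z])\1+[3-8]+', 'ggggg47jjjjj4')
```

None

After group 1 captures some text, `\1` only succeeds where that same text appears again.
`re.fullmatch` is like wrapping the pattern in `^…$` (in single-line mode).
Here the string isn't matched end-to-end, so the call returns None.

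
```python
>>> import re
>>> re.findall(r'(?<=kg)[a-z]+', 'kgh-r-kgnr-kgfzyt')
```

['h', 'nr', 'fzyt']

Because the assertion is zero-width, the text it checks is not consumed and won't appear in the result.
Walking the string: at [2:3] → 'h'; at [8:10] → 'nr'; at [13:17] → 'fzyt'.
Since nothing is captured, `findall` lists the 3 matched substrings directly.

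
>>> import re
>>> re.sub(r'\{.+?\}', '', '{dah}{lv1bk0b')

'{lv1bk0b'

Matches: at [0:5] → '{dah}'.
Each match is replaced by ''.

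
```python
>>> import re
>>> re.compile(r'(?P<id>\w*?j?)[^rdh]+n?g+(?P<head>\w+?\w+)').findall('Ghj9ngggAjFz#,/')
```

The pattern matches zero or more of a word character (lazy), then optionally the literal 'j' (captured as 'id'); then one or more of any character except [rdh], then optionally the literal 'n', then one or more of a literal 'g'; then one or more of a word character (lazy), then one or more of a word character (captured as 'head').
A `+?`/`*?`/`{m,n}?` starts at its minimum and grows only as far as needed for what follows to match.
Scanning left to right: at [0:12] match 'Ghj9ngggAjFz', groups = ('Ghj', 'AjFz').
Multiple groups make `findall` return tuples — one 2-tuple for the one match.

[('Ghj', 'AjFz')]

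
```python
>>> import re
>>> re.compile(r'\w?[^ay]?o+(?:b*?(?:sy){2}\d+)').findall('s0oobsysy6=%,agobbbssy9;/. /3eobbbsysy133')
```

This matches optionally a word character, then optionally any character except [ay], then one or more of the literal 'o'; then zero or more of a literal 'b' (lazy), then the literal 'sy' repeated 2 times, then one or more of a digit (non-capturing group).
Walking the string: at [0:10] → 's0oobsysy6'; at [28:41] → '3eobbbsysy133'.
With no groups in the pattern, `findall` gives back each whole match — 2 here.

['s0oobsysy6', '3eobbbsysy133']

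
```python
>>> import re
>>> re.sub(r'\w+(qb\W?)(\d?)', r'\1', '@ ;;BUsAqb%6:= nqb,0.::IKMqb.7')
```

'@ ;;qb%:= qb,.::qb.'

This matches one or more of a word character; then the literal 'qb', then optionally a non-word character (captured); then optionally a digit (captured).
Matches: at [4:12] → 'BUsAqb%6'; at [15:20] → 'nqb,0'; at [23:30] → 'IKMqb.7'.
The replacement refers to a captured group, so each match is rewritten using its own captured text.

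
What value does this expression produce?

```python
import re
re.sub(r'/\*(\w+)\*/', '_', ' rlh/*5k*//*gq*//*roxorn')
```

' rlh__/*roxorn'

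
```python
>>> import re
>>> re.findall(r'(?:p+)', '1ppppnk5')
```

This matches one or more of a literal 'p' (non-capturing group).
Scanning left to right: at [1:5] → 'pppp'.
With no groups in the pattern, `findall` gives back each whole match — 1 here.

['pppp']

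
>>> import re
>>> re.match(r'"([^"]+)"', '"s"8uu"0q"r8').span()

(0, 3)

`re.match` won't scan ahead — the pattern has to work from the very first character.
The match spans [0:3] → '"s"'.
Captured: group 1 = 's'.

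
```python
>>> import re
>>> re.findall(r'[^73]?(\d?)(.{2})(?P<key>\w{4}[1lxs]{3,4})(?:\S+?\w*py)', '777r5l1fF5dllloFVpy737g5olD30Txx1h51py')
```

[('5', 'l1', 'fF5dlll')]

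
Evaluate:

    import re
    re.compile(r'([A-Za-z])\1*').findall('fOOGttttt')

`\1` is not a pattern — it's the concrete string captured by group 1, re-applied verbatim.
Walking the string: at [0:1] match 'f', group 1 = 'f'; at [1:3] match 'OO', group 1 = 'O'; at [3:4] match 'G', group 1 = 'G'; at [4:9] match 'ttttt', group 1 = 't'.
With a single group, `findall` returns only what that group captured — 4 items.

['f', 'O', 'G', 't']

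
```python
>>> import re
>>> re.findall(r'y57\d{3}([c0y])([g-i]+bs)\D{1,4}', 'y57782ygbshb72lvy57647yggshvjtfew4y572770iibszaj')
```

Pattern: the literal 'y57', then exactly 3 of a digit; then one of [c0y] (captured); then one or more of a character in [g-i], then the literal 'bs' (captured); then 1 to 4 of a non-digit.
Walking the string: at [0:12] match 'y57782ygbshb', groups = ('y', 'gbs'); at [34:48] match 'y572770iibszaj', groups = ('0', 'iibs').
`findall` packs the 2 group values into a tuple for every match.

[('y', 'gbs'), ('0', 'iibs')]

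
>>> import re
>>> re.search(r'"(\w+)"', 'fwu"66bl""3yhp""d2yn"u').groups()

('66bl',)

`search` walks the string left to right and returns the first match it finds.
The match spans [3:9] → '"66bl"'.
Captured: group 1 = '66bl'.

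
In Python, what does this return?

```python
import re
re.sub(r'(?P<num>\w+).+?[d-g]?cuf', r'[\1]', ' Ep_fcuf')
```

Pattern: one or more of a word character (captured as 'num'); then one or more of any character (lazy); then optionally a character in [d-g], then the literal 'cuf'.
Matches: at [1:8] → 'Ep_fcuf'.
Each match is replaced using the text its own group 1 captured.

' [Ep_]'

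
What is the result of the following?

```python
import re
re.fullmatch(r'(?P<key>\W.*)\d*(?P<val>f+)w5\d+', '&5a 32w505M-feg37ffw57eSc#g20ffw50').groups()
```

('&5a 32w505M-feg37ffw57eSc#g20f', 'f')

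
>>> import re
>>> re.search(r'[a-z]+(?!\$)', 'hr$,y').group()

'h'

`(?!…)`/`(?<!…)` only lets a position through if the neighbouring text does NOT match; no characters are consumed.
The match spans [0:1] → 'h'.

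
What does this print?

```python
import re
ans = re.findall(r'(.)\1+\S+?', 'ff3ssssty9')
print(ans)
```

['f', 's']

A backreference is literal: `\1` must see the identical characters the first group matched.
Scanning left to right: at [0:3] match 'ff3', group 1 = 'f'; at [3:8] match 'sssst', group 1 = 's'.
One capturing group, so `findall` returns just the captured substring from each match — 2 in all.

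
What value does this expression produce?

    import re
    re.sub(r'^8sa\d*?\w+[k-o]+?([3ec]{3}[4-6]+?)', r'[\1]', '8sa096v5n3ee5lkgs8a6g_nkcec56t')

'[cec5]6t'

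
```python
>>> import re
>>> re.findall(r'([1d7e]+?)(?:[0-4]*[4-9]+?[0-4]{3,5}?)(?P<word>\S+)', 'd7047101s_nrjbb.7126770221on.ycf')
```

The pattern matches one or more of one of [1d7e] (lazy) (captured); then zero or more of a character in [0-4], then one or more of a character in [4-9] (lazy), then 3 to 5 of a character in [0-4] (lazy) (non-capturing group); then one or more of a non-whitespace character (captured as 'word').
Matches: at [0:32] match 'd7047101s_nrjbb.7126770221on.ycf', groups = ('d7', 's_nrjbb.7126770221on.ycf').
`findall` packs the 2 group values into a tuple for every match.

[('d7', 's_nrjbb.7126770221on.ycf')]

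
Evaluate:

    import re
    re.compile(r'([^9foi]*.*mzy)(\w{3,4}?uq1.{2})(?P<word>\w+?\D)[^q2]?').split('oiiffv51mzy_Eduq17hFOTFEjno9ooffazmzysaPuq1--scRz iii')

['', 'oiiffv51mzy_Eduq17hFOTFEjno9ooffazmzy', 'saPuq1--', 'sc', 'z iii']

The pattern matches zero or more of any character except [9foi], then zero or more of any character, then the literal 'mzy' (captured); then 3 to 4 of a word character (lazy), then the literal 'uq1', then exactly 2 of any character (captured); then one or more of a word character (lazy), then a non-digit (captured as 'word'); then optionally any character except [q2].
Matches to split on: at [0:48] → 'oiiffv51mzy_Eduq17hFOTFEjno9ooffazmzysaPuq1--scR'.
The group in the pattern means `split` returns the separators' captures alongside the pieces.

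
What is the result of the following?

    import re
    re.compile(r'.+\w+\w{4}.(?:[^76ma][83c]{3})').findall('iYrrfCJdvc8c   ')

The pattern matches one or more of any character; then one or more of a word character, then exactly 4 of a word character, then any character; then any character except [76ma], then exactly 3 of one of [83c] (non-capturing group).
With no groups in the pattern, `findall` gives back each whole match — 1 here.

['iYrrfCJdvc8c']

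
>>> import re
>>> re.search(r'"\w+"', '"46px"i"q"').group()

'"46px"'

`re.search` scans for the first position where the pattern succeeds.
The match spans [0:6] → '"46px"'.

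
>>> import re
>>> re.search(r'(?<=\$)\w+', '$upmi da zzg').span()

(1, 5)

The lookaround is zero-width — it requires the adjacent text to match without consuming it, so the asserted text isn't part of the match.
The match spans [1:5] → 'upmi'.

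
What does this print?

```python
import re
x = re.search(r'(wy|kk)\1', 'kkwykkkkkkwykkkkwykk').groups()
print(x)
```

The match spans [4:8] → 'kkkk'.
Captured: group 1 = 'kk'.

('kk',)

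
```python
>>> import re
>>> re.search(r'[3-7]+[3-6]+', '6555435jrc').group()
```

'6555435'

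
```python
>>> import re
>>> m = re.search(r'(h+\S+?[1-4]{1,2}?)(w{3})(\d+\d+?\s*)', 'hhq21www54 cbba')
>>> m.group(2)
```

'www'

The match spans [0:11] → 'hhq21www54 '.
Captured: group 1 = 'hhq21', group 2 = 'www', group 3 = '54 '.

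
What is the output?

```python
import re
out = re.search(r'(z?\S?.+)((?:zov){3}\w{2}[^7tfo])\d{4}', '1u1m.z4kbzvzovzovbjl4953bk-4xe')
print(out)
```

None

This matches optionally the literal 'z', then optionally a non-whitespace character, then one or more of any character (captured); then the literal 'zov' repeated 3 times, then exactly 2 of a word character, then any character except [7tfo] (captured); then exactly 4 of a digit.
`search` walks the string left to right and returns the first match it finds.
Here no position works, so the call returns None.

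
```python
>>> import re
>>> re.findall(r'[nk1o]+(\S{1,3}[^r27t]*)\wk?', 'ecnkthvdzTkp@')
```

Pattern: one or more of one of [nk1o]; then 1 to 3 of a non-whitespace character, then zero or more of any character except [r27t] (captured); then a word character, then optionally the literal 'k'.
Walking the string: at [2:12] match 'nkthvdzTkp', group 1 = 'thvdzTk'.
One capturing group, so `findall` returns just the captured substring from the one match — 1 in all.

['thvdzTk']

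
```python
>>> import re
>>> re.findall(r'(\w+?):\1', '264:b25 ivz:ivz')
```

['ivz']

`\1` has to match the exact text group 1 already captured.
Walking the string: at [8:15] match 'ivz:ivz', group 1 = 'ivz'.
Because there's exactly one group, `findall` drops the full match and keeps group 1 from the one hit.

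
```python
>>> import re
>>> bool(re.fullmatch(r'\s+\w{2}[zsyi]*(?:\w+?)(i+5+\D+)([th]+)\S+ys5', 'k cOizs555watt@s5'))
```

False

This matches one or more of whitespace; then exactly 2 of a word character, then zero or more of one of [zsyi]; then one or more of a word character (lazy) (non-capturing group); then one or more of a literal 'i', then one or more of the literal '5', then one or more of a non-digit (captured); then one or more of one of [th] (captured); then one or more of a non-whitespace character, then the literal 'ys5'.
`re.fullmatch` is like wrapping the pattern in `^…$` (in single-line mode).
Here there's no way to consume every character, so the call returns None, and `bool(None)` is False.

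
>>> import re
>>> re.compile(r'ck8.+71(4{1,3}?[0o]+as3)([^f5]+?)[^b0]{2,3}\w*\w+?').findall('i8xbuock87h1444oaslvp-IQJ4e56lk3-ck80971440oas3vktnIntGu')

Because the quantifier is non-greedy, it stops expanding at the earliest point where the rest of the pattern can succeed.
`findall` packs the 2 group values into a tuple for every match.

[('440oas3', 'v')]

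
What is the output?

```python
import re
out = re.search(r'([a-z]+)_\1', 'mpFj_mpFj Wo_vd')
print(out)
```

None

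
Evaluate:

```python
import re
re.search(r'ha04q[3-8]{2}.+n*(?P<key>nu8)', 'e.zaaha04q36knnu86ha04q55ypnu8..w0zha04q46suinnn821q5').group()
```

'ha04q36knnu86ha04q55ypnu8'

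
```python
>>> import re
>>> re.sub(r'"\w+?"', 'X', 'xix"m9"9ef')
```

'xixX9ef'

Matches: at [3:7] → '"m9"'.
`sub` substitutes 'X' at each match site.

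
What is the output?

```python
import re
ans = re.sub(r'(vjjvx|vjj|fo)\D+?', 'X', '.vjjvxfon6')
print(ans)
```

.Xon6

`|` is ordered: at each position the engine commits to the first alternative that works.
Matches: at [1:7] → 'vjjvxf'.
Every occurrence is swapped for 'X'.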